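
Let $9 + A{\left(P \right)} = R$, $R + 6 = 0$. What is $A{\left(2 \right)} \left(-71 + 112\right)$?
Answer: $-615$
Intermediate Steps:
$R = -6$ ($R = -6 + 0 = -6$)
$A{\left(P \right)} = -15$ ($A{\left(P \right)} = -9 - 6 = -15$)
$A{\left(2 \right)} \left(-71 + 112\right) = - 15 \left(-71 + 112\right) = \left(-15\right) 41 = -615$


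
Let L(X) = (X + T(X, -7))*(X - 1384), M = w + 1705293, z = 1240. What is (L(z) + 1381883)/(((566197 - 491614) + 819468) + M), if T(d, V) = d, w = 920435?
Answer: 1024763/3519779 ≈ 0.29114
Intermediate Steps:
M = 2625728 (M = 920435 + 1705293 = 2625728)
L(X) = 2*X*(-1384 + X) (L(X) = (X + X)*(X - 1384) = (2*X)*(-1384 + X) = 2*X*(-1384 + X))
(L(z) + 1381883)/(((566197 - 491614) + 819468) + M) = (2*1240*(-1384 + 1240) + 1381883)/(((566197 - 491614) + 819468) + 2625728) = (2*1240*(-144) + 1381883)/((74583 + 819468) + 2625728) = (-357120 + 1381883)/(894051 + 2625728) = 1024763/3519779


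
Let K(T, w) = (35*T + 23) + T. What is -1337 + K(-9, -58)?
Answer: -1638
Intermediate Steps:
K(T, w) = 23 + 36*T (K(T, w) = (23 + 35*T) + T = 23 + 36*T)
-1337 + K(-9, -58) = -1337 + (23 + 36*(-9)) = -1337 + (23 - 324) = -1337 - 301 = -1638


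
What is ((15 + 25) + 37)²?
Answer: 5929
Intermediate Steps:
((15 + 25) + 37)² = (40 + 37)² = 77² = 5929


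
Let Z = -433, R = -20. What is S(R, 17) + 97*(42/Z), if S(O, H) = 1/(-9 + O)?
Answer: -118579/12557 ≈ -9.4433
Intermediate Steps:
S(R, 17) + 97*(42/Z) = 1/(-9 - 20) + 97*(42/(-433)) = 1/(-29) + 97*(42*(-1/433)) = -1/29 + 97*(-42/433) = -1/29 - 4074/433 = -118579/12557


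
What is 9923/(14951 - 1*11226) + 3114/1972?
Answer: 15583903/3672850 ≈ 4.2430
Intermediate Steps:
9923/(14951 - 1*11226) + 3114/1972 = 9923/(14951 - 11226) + 3114*(1/1972) = 9923/3725 + 1557/986 = 15583903/3672850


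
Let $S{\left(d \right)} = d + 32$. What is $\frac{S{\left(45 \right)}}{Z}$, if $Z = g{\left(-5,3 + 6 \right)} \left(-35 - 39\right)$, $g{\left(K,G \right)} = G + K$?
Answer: $- \frac{77}{296} \approx -0.26014$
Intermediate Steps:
$S{\left(d \right)} = 32 + d$
$Z = -296$ ($Z = \left(\left(3 + 6\right) - 5\right) \left(-35 - 39\right) = \left(9 - 5\right) \left(-74\right) = 4 \left(-74\right) = -296$)
$\frac{S{\left(45 \right)}}{Z} = \frac{32 + 45}{-296} = 77 \left(- \frac{1}{296}\right) = - \frac{77}{296}$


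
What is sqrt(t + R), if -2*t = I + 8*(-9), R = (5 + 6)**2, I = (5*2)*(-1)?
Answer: 9*sqrt(2) ≈ 12.728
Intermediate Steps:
I = -10 (I = 10*(-1) = -10)
R = 121 (R = 11**2 = 121)
t = 41 (t = -(-10 + 8*(-9))/2 = -(-10 - 72)/2 = -1/2*(-82) = 41)
sqrt(t + R) = sqrt(41 + 121) = sqrt(162) = 9*sqrt(2)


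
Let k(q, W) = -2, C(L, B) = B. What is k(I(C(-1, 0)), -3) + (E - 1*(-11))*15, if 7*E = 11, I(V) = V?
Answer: 1306/7 ≈ 186.57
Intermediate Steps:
E = 11/7 (E = (1/7)*11 = 11/7 ≈ 1.5714)
k(I(C(-1, 0)), -3) + (E - 1*(-11))*15 = -2 + (11/7 - 1*(-11))*15 = -2 + (11/7 + 11)*15 = -2 + (88/7)*15 = -2 + 1320/7 = 1306/7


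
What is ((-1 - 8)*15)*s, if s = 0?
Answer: 0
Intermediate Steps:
((-1 - 8)*15)*s = ((-1 - 8)*15)*0 = -9*15*0 = -135*0 = 0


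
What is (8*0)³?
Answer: 0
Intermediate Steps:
(8*0)³ = 0³ = 0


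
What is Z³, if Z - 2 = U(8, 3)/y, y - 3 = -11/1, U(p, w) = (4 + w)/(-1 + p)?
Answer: 3375/512 ≈ 6.5918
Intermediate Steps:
U(p, w) = (4 + w)/(-1 + p)
y = -8 (y = 3 - 11/1 = 3 + 1*(-11) = 3 - 11 = -8)
Z = 15/8 (Z = 2 + ((4 + 3)/(-1 + 8))/(-8) = 2 + (7/7)*(-⅛) = 2 + ((⅐)*7)*(-⅛) = 2 + 1*(-⅛) = 2 - ⅛ = 15/8 ≈ 1.8750)
Z³ = (15/8)³ = 3375/512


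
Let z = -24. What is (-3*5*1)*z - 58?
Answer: 302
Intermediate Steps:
(-3*5*1)*z - 58 = (-3*5*1)*(-24) - 58 = -15*1*(-24) - 58 = -15*(-24) - 58 = 360 - 58 = 302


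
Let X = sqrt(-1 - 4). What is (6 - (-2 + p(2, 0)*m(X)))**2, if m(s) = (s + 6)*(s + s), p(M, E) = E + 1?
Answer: -396 - 432*I*sqrt(5) ≈ -396.0 - 965.98*I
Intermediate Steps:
p(M, E) = 1 + E
X = I*sqrt(5) (X = sqrt(-5) = I*sqrt(5) ≈ 2.2361*I)
m(s) = 2*s*(6 + s) (m(s) = (6 + s)*(2*s) = 2*s*(6 + s))
(6 - (-2 + p(2, 0)*m(X)))**2 = (6 - (-2 + (1 + 0)*(2*(I*sqrt(5))*(6 + I*sqrt(5)))))**2 = (6 - (-2 + 1*(2*I*sqrt(5)*(6 + I*sqrt(5)))))**2 = (6 - (-2 + 2*I*sqrt(5)*(6 + I*sqrt(5))))**2 = (6 + (2 - 2*I*sqrt(5)*(6 + I*sqrt(5))))**2 = (8 - 2*I*sqrt(5)*(6 + I*sqrt(5)))**2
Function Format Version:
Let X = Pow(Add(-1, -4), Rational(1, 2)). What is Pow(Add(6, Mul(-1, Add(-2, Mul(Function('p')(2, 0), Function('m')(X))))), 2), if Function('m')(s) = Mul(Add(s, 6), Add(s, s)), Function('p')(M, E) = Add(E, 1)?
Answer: Add(-396, Mul(-432, I, Pow(5, Rational(1, 2)))) ≈ Add(-396.00, Mul(-965.98, I))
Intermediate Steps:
Function('p')(M, E) = Add(1, E)
X = Mul(I, Pow(5, Rational(1, 2))) (X = Pow(-5, Rational(1, 2)) = Mul(I, Pow(5, Rational(1, 2))) ≈ Mul(2.2361, I))
Function('m')(s) = Mul(2, s, Add(6, s)) (Function('m')(s) = Mul(Add(6, s), Mul(2, s)) = Mul(2, s, Add(6, s)))
Pow(Add(6, Mul(-1, Add(-2, Mul(Function('p')(2, 0), Function('m')(X))))), 2) = Pow(Add(6, Mul(-1, Add(-2, Mul(Add(1, 0), Mul(2, Mul(I, Pow(5, Rational(1, 2))), Add(6, Mul(I, Pow(5, Rational(1, 2))))))))), 2) = Pow(Add(6, Mul(-1, Add(-2, Mul(1, Mul(2, I, Pow(5, Rational(1, 2)), Add(6, Mul(I, Pow(5, Rational(1, 2))))))))), 2) = Pow(Add(6, Mul(-1, Add(-2, Mul(2, I, Pow(5, Rational(1, 2)), Add(6, Mul(I, Pow(5, Rational(1, 2)))))))), 2) = Pow(Add(6, Add(2, Mul(-2, I, Pow(5, Rational(1, 2)), Add(6, Mul(I, Pow(5, Rational(1, 2))))))), 2) = Pow(Add(8, Mul(-2, I, Pow(5, Rational(1, 2)), Add(6, Mul(I, Pow(5, Rational(1, 2)))))), 2)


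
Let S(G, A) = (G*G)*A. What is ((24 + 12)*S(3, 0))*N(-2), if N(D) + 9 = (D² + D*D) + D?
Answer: 0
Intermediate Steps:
S(G, A) = A*G² (S(G, A) = G²*A = A*G²)
N(D) = -9 + D + 2*D² (N(D) = -9 + ((D² + D*D) + D) = -9 + ((D² + D²) + D) = -9 + (2*D² + D) = -9 + (D + 2*D²) = -9 + D + 2*D²)
((24 + 12)*S(3, 0))*N(-2) = ((24 + 12)*(0*3²))*(-9 - 2 + 2*(-2)²) = (36*(0*9))*(-9 - 2 + 2*4) = (36*0)*(-9 - 2 + 8) = 0*(-3) = 0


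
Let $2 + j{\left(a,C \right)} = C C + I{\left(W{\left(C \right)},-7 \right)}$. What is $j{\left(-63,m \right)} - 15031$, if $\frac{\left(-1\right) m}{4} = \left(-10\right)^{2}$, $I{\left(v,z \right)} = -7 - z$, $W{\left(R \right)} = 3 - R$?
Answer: $144967$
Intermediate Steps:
$m = -400$ ($m = - 4 \left(-10\right)^{2} = \left(-4\right) 100 = -400$)
$j{\left(a,C \right)} = -2 + C^{2}$ ($j{\left(a,C \right)} = -2 + \left(C C - 0\right) = -2 + \left(C^{2} + \left(-7 + 7\right)\right) = -2 + \left(C^{2} + 0\right) = -2 + C^{2}$)
$j{\left(-63,m \right)} - 15031 = \left(-2 + \left(-400\right)^{2}\right) - 15031 = \left(-2 + 160000\right) - 15031 = 159998 - 15031 = 144967$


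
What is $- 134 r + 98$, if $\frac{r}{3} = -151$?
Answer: $60800$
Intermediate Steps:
$r = -453$ ($r = 3 \left(-151\right) = -453$)
$- 134 r + 98 = \left(-134\right) \left(-453\right) + 98 = 60702 + 98 = 60800$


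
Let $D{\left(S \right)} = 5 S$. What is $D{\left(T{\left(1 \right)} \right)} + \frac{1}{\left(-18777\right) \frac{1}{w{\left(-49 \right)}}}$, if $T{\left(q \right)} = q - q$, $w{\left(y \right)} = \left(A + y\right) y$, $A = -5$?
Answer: $- \frac{882}{6259} \approx -0.14092$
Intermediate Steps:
$w{\left(y \right)} = y \left(-5 + y\right)$ ($w{\left(y \right)} = \left(-5 + y\right) y = y \left(-5 + y\right)$)
$T{\left(q \right)} = 0$
$D{\left(T{\left(1 \right)} \right)} + \frac{1}{\left(-18777\right) \frac{1}{w{\left(-49 \right)}}} = 5 \cdot 0 + \frac{1}{\left(-18777\right) \frac{1}{\left(-49\right) \left(-5 - 49\right)}} = 0 + \frac{1}{\left(-18777\right) \frac{1}{\left(-49\right) \left(-54\right)}} = 0 + \frac{1}{\left(-18777\right) \frac{1}{2646}} = 0 + \frac{1}{- \frac{6259}{882}} = 0 - \frac{882}{6259} = - \frac{882}{6259}$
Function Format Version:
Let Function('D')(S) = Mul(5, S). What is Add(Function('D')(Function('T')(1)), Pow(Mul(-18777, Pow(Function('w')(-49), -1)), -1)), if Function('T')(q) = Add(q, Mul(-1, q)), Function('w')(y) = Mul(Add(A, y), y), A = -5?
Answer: Rational(-882, 6259) ≈ -0.14092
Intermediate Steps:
Function('w')(y) = Mul(y, Add(-5, y)) (Function('w')(y) = Mul(Add(-5, y), y) = Mul(y, Add(-5, y)))
Function('T')(q) = 0
Add(Function('D')(Function('T')(1)), Pow(Mul(-18777, Pow(Function('w')(-49), -1)), -1)) = Add(Mul(5, 0), Pow(Mul(-18777, Pow(Mul(-49, Add(-5, -49)), -1)), -1)) = Add(0, Pow(Mul(-18777, Pow(Mul(-49, -54), -1)), -1)) = Add(0, Pow(Mul(-18777, Pow(2646, -1)), -1)) = Add(0, Pow(Mul(-18777, Rational(1, 2646)), -1)) = Add(0, Pow(Rational(-6259, 882), -1)) = Add(0, Rational(-882, 6259)) = Rational(-882, 6259)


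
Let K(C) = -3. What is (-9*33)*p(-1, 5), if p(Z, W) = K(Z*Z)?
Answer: 891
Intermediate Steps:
p(Z, W) = -3
(-9*33)*p(-1, 5) = -9*33*(-3) = -297*(-3) = 891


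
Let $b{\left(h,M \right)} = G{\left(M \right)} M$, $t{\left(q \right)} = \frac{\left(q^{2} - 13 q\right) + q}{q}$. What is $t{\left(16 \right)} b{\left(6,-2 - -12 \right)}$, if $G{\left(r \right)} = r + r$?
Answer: $800$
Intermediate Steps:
$G{\left(r \right)} = 2 r$
$t{\left(q \right)} = \frac{q^{2} - 12 q}{q}$
$b{\left(h,M \right)} = 2 M^{2}$ ($b{\left(h,M \right)} = 2 M M = 2 M^{2}$)
$t{\left(16 \right)} b{\left(6,-2 - -12 \right)} = \left(-12 + 16\right) 2 \left(-2 - -12\right)^{2} = 4 \cdot 2 \left(-2 + 12\right)^{2} = 4 \cdot 2 \cdot 10^{2} = 4 \cdot 2 \cdot 100 = 4 \cdot 200 = 800$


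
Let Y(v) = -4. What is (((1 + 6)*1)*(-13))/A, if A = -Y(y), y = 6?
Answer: -91/4 ≈ -22.750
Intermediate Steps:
A = 4 (A = -1*(-4) = 4)
(((1 + 6)*1)*(-13))/A = (((1 + 6)*1)*(-13))/4 = ((7*1)*(-13))*(1/4) = (7*(-13))*(1/4) = -91*1/4 = -91/4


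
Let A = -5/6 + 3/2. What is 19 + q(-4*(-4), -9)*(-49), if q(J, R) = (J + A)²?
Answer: -122329/9 ≈ -13592.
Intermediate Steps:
A = ⅔ (A = -5*⅙ + 3*(½) = -⅚ + 3/2 = ⅔ ≈ 0.66667)
q(J, R) = (⅔ + J)² (q(J, R) = (J + ⅔)² = (⅔ + J)²)
19 + q(-4*(-4), -9)*(-49) = 19 + ((2 + 3*(-4*(-4)))²/9)*(-49) = 19 + ((2 + 3*16)²/9)*(-49) = 19 + ((2 + 48)²/9)*(-49) = 19 + ((⅑)*50²)*(-49) = 19 + ((⅑)*2500)*(-49) = 19 + (2500/9)*(-49) = 19 - 122500/9 = -122329/9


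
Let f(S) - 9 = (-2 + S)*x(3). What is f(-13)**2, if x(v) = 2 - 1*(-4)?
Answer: 6561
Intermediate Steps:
x(v) = 6 (x(v) = 2 + 4 = 6)
f(S) = -3 + 6*S (f(S) = 9 + (-2 + S)*6 = 9 + (-12 + 6*S) = -3 + 6*S)
f(-13)**2 = (-3 + 6*(-13))**2 = (-3 - 78)**2 = (-81)**2 = 6561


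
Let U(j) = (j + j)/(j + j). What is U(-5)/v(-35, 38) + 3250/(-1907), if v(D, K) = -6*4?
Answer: -79907/45768 ≈ -1.7459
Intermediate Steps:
v(D, K) = -24
U(j) = 1 (U(j) = (2*j)/((2*j)) = (2*j)*(1/(2*j)) = 1)
U(-5)/v(-35, 38) + 3250/(-1907) = 1/(-24) + 3250/(-1907) = 1*(-1/24) + 3250*(-1/1907) = -1/24 - 3250/1907 = -79907/45768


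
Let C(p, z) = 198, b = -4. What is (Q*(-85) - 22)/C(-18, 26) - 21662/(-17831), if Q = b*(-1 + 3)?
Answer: 728267/160479 ≈ 4.5381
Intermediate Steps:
Q = -8 (Q = -4*(-1 + 3) = -4*2 = -8)
(Q*(-85) - 22)/C(-18, 26) - 21662/(-17831) = (-8*(-85) - 22)/198 - 21662/(-17831) = (680 - 22)*(1/198) - 21662*(-1/17831) = 658*(1/198) + 21662/17831 = 329/99 + 21662/17831 = 728267/160479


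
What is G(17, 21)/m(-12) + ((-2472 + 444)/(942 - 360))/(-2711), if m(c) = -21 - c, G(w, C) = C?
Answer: -1839755/788901 ≈ -2.3320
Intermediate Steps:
G(17, 21)/m(-12) + ((-2472 + 444)/(942 - 360))/(-2711) = 21/(-21 - 1*(-12)) + ((-2472 + 444)/(942 - 360))/(-2711) = 21/(-21 + 12) - 2028/582*(-1/2711) = 21/(-9) - 2028*1/582*(-1/2711) = 21*(-1/9) - 338/97*(-1/2711) = -7/3 + 338/262967 = -1839755/788901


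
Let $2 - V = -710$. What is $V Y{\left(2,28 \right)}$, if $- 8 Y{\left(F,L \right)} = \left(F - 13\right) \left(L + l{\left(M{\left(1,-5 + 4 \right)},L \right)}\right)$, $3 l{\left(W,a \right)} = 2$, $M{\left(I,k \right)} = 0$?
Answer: $\frac{84194}{3} \approx 28065.0$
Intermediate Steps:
$V = 712$ ($V = 2 - -710 = 2 + 710 = 712$)
$l{\left(W,a \right)} = \frac{2}{3}$ ($l{\left(W,a \right)} = \frac{1}{3} \cdot 2 = \frac{2}{3}$)
$Y{\left(F,L \right)} = - \frac{\left(-13 + F\right) \left(\frac{2}{3} + L\right)}{8}$ ($Y{\left(F,L \right)} = - \frac{\left(F - 13\right) \left(L + \frac{2}{3}\right)}{8} = - \frac{\left(-13 + F\right) \left(\frac{2}{3} + L\right)}{8}$)
$V Y{\left(2,28 \right)} = 712 \left(\frac{13}{12} - \frac{1}{6} + \frac{13}{8} \cdot 28 - \frac{1}{4} \cdot 28\right) = 712 \left(\frac{13}{12} - \frac{1}{6} + \frac{91}{2} - 7\right) = 712 \cdot \frac{473}{12} = \frac{84194}{3}$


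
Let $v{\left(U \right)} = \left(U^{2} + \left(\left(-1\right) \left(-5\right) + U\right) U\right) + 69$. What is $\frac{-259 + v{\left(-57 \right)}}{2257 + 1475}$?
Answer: $\frac{6023}{3732} \approx 1.6139$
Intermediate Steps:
$v{\left(U \right)} = 69 + U^{2} + U \left(5 + U\right)$ ($v{\left(U \right)} = \left(U^{2} + \left(5 + U\right) U\right) + 69 = \left(U^{2} + U \left(5 + U\right)\right) + 69 = 69 + U^{2} + U \left(5 + U\right)$)
$\frac{-259 + v{\left(-57 \right)}}{2257 + 1475} = \frac{-259 + \left(69 + 2 \left(-57\right)^{2} + 5 \left(-57\right)\right)}{2257 + 1475} = \frac{-259 + \left(69 + 2 \cdot 3249 - 285\right)}{3732} = \left(-259 + \left(69 + 6498 - 285\right)\right) \frac{1}{3732} = \left(-259 + 6282\right) \frac{1}{3732} = 6023 \cdot \frac{1}{3732} = \frac{6023}{3732}$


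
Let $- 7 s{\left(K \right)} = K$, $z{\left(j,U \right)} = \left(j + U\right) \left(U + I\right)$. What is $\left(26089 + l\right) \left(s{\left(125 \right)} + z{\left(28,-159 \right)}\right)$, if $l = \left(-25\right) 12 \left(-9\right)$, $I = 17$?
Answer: $\frac{3745132221}{7} \approx 5.3502 \cdot 10^{8}$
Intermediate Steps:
$z{\left(j,U \right)} = \left(17 + U\right) \left(U + j\right)$ ($z{\left(j,U \right)} = \left(j + U\right) \left(U + 17\right) = \left(U + j\right) \left(17 + U\right) = \left(17 + U\right) \left(U + j\right)$)
$s{\left(K \right)} = - \frac{K}{7}$
$l = 2700$ ($l = \left(-300\right) \left(-9\right) = 2700$)
$\left(26089 + l\right) \left(s{\left(125 \right)} + z{\left(28,-159 \right)}\right) = \left(26089 + 2700\right) \left(\left(- \frac{1}{7}\right) 125 + \left(\left(-159\right)^{2} + 17 \left(-159\right) + 17 \cdot 28 - 4452\right)\right) = 28789 \left(- \frac{125}{7} + \left(25281 - 2703 + 476 - 4452\right)\right) = 28789 \left(- \frac{125}{7} + 18602\right) = 28789 \cdot \frac{130089}{7} = \frac{3745132221}{7}$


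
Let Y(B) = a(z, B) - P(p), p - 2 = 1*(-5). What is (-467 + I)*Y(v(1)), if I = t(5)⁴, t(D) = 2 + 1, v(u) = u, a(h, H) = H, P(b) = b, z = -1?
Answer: -1544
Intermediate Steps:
p = -3 (p = 2 + 1*(-5) = 2 - 5 = -3)
Y(B) = 3 + B (Y(B) = B - 1*(-3) = B + 3 = 3 + B)
t(D) = 3
I = 81 (I = 3⁴ = 81)
(-467 + I)*Y(v(1)) = (-467 + 81)*(3 + 1) = -386*4 = -1544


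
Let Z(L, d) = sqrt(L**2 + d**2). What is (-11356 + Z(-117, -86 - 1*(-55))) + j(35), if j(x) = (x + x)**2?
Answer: -6456 + 5*sqrt(586) ≈ -6335.0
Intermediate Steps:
j(x) = 4*x**2 (j(x) = (2*x)**2 = 4*x**2)
(-11356 + Z(-117, -86 - 1*(-55))) + j(35) = (-11356 + sqrt((-117)**2 + (-86 - 1*(-55))**2)) + 4*35**2 = (-11356 + sqrt(13689 + (-86 + 55)**2)) + 4*1225 = (-11356 + sqrt(13689 + (-31)**2)) + 4900 = (-11356 + sqrt(13689 + 961)) + 4900 = (-11356 + sqrt(14650)) + 4900 = (-11356 + 5*sqrt(586)) + 4900 = -6456 + 5*sqrt(586)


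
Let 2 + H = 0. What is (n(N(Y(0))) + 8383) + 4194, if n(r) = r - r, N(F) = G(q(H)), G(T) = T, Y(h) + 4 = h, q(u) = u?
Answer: 12577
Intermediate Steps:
H = -2 (H = -2 + 0 = -2)
Y(h) = -4 + h
N(F) = -2
n(r) = 0
(n(N(Y(0))) + 8383) + 4194 = (0 + 8383) + 4194 = 8383 + 4194 = 12577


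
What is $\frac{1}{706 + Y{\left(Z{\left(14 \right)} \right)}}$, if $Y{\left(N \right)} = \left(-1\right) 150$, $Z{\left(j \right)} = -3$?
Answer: $\frac{1}{556} \approx 0.0017986$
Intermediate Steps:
$Y{\left(N \right)} = -150$
$\frac{1}{706 + Y{\left(Z{\left(14 \right)} \right)}} = \frac{1}{706 - 150} = \frac{1}{556}$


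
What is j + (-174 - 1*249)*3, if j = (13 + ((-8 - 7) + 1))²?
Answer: -1268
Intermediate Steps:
j = 1 (j = (13 + (-15 + 1))² = (13 - 14)² = (-1)² = 1)
j + (-174 - 1*249)*3 = 1 + (-174 - 1*249)*3 = 1 + (-174 - 249)*3 = 1 - 423*3 = 1 - 1269 = -1268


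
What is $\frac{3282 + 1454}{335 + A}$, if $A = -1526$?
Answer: $- \frac{4736}{1191} \approx -3.9765$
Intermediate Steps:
$\frac{3282 + 1454}{335 + A} = \frac{3282 + 1454}{335 - 1526} = \frac{4736}{-1191} = 4736 \left(- \frac{1}{1191}\right) = - \frac{4736}{1191}$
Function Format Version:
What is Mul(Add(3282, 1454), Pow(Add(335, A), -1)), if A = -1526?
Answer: Rational(-4736, 1191) ≈ -3.9765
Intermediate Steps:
Mul(Add(3282, 1454), Pow(Add(335, A), -1)) = Mul(Add(3282, 1454), Pow(Add(335, -1526), -1)) = Mul(4736, Pow(-1191, -1)) = Mul(4736, Rational(-1, 1191)) = Rational(-4736, 1191)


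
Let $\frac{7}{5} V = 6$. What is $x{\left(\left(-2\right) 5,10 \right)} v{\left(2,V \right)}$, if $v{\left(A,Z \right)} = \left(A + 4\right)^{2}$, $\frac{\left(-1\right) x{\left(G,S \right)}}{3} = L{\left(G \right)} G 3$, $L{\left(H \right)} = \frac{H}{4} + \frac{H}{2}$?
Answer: $-24300$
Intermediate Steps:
$V = \frac{30}{7}$ ($V = \frac{5}{7} \cdot 6 = \frac{30}{7} \approx 4.2857$)
$L{\left(H \right)} = \frac{3 H}{4}$ ($L{\left(H \right)} = H \frac{1}{4} + H \frac{1}{2} = \frac{H}{4} + \frac{H}{2} = \frac{3 H}{4}$)
$x{\left(G,S \right)} = - \frac{27 G^{2}}{4}$ ($x{\left(G,S \right)} = - 3 \frac{3 G}{4} G 3 = - 3 \frac{3 G^{2}}{4} \cdot 3 = - 3 \frac{9 G^{2}}{4} = - \frac{27 G^{2}}{4}$)
$v{\left(A,Z \right)} = \left(4 + A\right)^{2}$
$x{\left(\left(-2\right) 5,10 \right)} v{\left(2,V \right)} = - \frac{27 \left(\left(-2\right) 5\right)^{2}}{4} \left(4 + 2\right)^{2} = - \frac{27 \left(-10\right)^{2}}{4} \cdot 6^{2} = \left(- \frac{27}{4}\right) 100 \cdot 36 = \left(-675\right) 36 = -24300$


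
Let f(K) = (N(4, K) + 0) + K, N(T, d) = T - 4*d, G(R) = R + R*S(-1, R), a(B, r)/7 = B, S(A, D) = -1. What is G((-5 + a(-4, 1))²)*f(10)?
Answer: 0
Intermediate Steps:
a(B, r) = 7*B
G(R) = 0 (G(R) = R + R*(-1) = R - R = 0)
f(K) = 4 - 3*K (f(K) = ((4 - 4*K) + 0) + K = (4 - 4*K) + K = 4 - 3*K)
G((-5 + a(-4, 1))²)*f(10) = 0*(4 - 3*10) = 0*(4 - 30) = 0*(-26) = 0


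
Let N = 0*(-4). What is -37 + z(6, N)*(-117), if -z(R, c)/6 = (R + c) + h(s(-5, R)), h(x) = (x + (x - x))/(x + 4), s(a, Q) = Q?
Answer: 22981/5 ≈ 4596.2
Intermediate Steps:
h(x) = x/(4 + x) (h(x) = (x + 0)/(4 + x) = x/(4 + x))
N = 0
z(R, c) = -6*R - 6*c - 6*R/(4 + R) (z(R, c) = -6*((R + c) + R/(4 + R)) = -6*(R + c + R/(4 + R)) = -6*R - 6*c - 6*R/(4 + R))
-37 + z(6, N)*(-117) = -37 + (6*(-1*6 + (4 + 6)*(-1*6 - 1*0))/(4 + 6))*(-117) = -37 + (6*(-6 + 10*(-6 + 0))/10)*(-117) = -37 + (6*(⅒)*(-6 + 10*(-6)))*(-117) = -37 + (6*(⅒)*(-6 - 60))*(-117) = -37 + (6*(⅒)*(-66))*(-117) = -37 - 198/5*(-117) = -37 + 23166/5 = 22981/5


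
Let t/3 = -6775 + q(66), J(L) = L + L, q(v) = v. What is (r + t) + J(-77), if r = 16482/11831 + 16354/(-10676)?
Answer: -75343091817/3714934 ≈ -20281.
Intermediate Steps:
J(L) = 2*L
t = -20127 (t = 3*(-6775 + 66) = 3*(-6709) = -20127)
r = -515363/3714934 (r = 16482*(1/11831) + 16354*(-1/10676) = 16482/11831 - 481/314 = -515363/3714934 ≈ -0.13873)
(r + t) + J(-77) = (-515363/3714934 - 20127) + 2*(-77) = -74770991981/3714934 - 154 = -75343091817/3714934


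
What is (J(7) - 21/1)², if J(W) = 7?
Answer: 196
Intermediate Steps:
(J(7) - 21/1)² = (7 - 21/1)² = (7 - 21*1)² = (7 - 21)² = (-14)² = 196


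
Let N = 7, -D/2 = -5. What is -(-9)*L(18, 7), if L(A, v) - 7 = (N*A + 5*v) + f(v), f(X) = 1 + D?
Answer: 1611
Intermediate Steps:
D = 10 (D = -2*(-5) = 10)
f(X) = 11 (f(X) = 1 + 10 = 11)
L(A, v) = 18 + 5*v + 7*A (L(A, v) = 7 + ((7*A + 5*v) + 11) = 7 + ((5*v + 7*A) + 11) = 7 + (11 + 5*v + 7*A) = 18 + 5*v + 7*A)
-(-9)*L(18, 7) = -(-9)*(18 + 5*7 + 7*18) = -(-9)*(18 + 35 + 126) = -(-9)*179 = -9*(-179) = 1611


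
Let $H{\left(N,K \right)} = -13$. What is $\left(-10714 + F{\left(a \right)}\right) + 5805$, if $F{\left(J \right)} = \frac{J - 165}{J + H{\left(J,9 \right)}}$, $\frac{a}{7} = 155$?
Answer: $- \frac{657691}{134} \approx -4908.1$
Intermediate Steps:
$a = 1085$ ($a = 7 \cdot 155 = 1085$)
$F{\left(J \right)} = \frac{-165 + J}{-13 + J}$ ($F{\left(J \right)} = \frac{J - 165}{J - 13} = \frac{-165 + J}{-13 + J}$)
$\left(-10714 + F{\left(a \right)}\right) + 5805 = \left(-10714 + \frac{-165 + 1085}{-13 + 1085}\right) + 5805 = \left(-10714 + \frac{1}{1072} \cdot 920\right) + 5805 = \left(-10714 + \frac{115}{134}\right) + 5805 = - \frac{1435561}{134} + 5805 = - \frac{657691}{134}$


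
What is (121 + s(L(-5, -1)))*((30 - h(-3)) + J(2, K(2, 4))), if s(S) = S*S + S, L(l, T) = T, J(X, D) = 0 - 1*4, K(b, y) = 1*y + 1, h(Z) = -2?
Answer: 3388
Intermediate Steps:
K(b, y) = 1 + y (K(b, y) = y + 1 = 1 + y)
J(X, D) = -4 (J(X, D) = 0 - 4 = -4)
s(S) = S + S² (s(S) = S² + S = S + S²)
(121 + s(L(-5, -1)))*((30 - h(-3)) + J(2, K(2, 4))) = (121 - (1 - 1))*((30 - 1*(-2)) - 4) = (121 - 1*0)*((30 + 2) - 4) = (121 + 0)*(32 - 4) = 121*28 = 3388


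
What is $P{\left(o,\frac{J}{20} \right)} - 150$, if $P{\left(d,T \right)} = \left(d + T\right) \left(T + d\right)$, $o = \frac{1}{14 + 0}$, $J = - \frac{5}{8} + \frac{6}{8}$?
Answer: $- \frac{188152431}{1254400} \approx -149.99$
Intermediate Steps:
$J = \frac{1}{8}$ ($J = \left(-5\right) \frac{1}{8} + 6 \cdot \frac{1}{8} = - \frac{5}{8} + \frac{3}{4} = \frac{1}{8} \approx 0.125$)
$o = \frac{1}{14} \approx 0.071429$
$P{\left(d,T \right)} = \left(T + d\right)^{2}$ ($P{\left(d,T \right)} = \left(T + d\right) \left(T + d\right) = \left(T + d\right)^{2}$)
$P{\left(o,\frac{J}{20} \right)} - 150 = \left(\frac{1}{8 \cdot 20} + \frac{1}{14}\right)^{2} - 150 = \left(\frac{1}{8} \cdot \frac{1}{20} + \frac{1}{14}\right)^{2} - 150 = \left(\frac{1}{160} + \frac{1}{14}\right)^{2} - 150 = \left(\frac{87}{1120}\right)^{2} - 150 = \frac{7569}{1254400} - 150 = - \frac{188152431}{1254400}$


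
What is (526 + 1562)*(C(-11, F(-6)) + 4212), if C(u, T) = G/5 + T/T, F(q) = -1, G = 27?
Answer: 44040096/5 ≈ 8.8080e+6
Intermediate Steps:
C(u, T) = 32/5 (C(u, T) = 27/5 + T/T = 27*(1/5) + 1 = 27/5 + 1 = 32/5)
(526 + 1562)*(C(-11, F(-6)) + 4212) = (526 + 1562)*(32/5 + 4212) = 2088*(21092/5) = 44040096/5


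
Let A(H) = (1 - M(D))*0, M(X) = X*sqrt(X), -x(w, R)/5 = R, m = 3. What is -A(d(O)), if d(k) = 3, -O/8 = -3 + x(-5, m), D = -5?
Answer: 0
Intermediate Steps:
x(w, R) = -5*R
O = 144 (O = -8*(-3 - 5*3) = -8*(-3 - 15) = -8*(-18) = 144)
M(X) = X**(3/2)
A(H) = 0 (A(H) = (1 - (-5)**(3/2))*0 = (1 - (-5)*I*sqrt(5))*0 = (1 + 5*I*sqrt(5))*0 = 0)
-A(d(O)) = -1*0 = 0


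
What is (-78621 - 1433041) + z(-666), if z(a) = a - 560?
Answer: -1512888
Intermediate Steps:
z(a) = -560 + a
(-78621 - 1433041) + z(-666) = (-78621 - 1433041) + (-560 - 666) = -1511662 - 1226 = -1512888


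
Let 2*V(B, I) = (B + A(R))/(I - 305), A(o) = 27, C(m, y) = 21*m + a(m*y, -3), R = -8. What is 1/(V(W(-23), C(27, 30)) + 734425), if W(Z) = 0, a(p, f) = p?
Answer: 2144/1574607227 ≈ 1.3616e-6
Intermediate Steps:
C(m, y) = 21*m + m*y
V(B, I) = (27 + B)/(2*(-305 + I)) (V(B, I) = ((B + 27)/(I - 305))/2 = ((27 + B)/(-305 + I))/2 = (27 + B)/(2*(-305 + I)))
1/(V(W(-23), C(27, 30)) + 734425) = 1/((27 + 0)/(2*(-305 + 27*(21 + 30))) + 734425) = 1/((1/2)*27/(-305 + 27*51) + 734425) = 1/((1/2)*27/(-305 + 1377) + 734425) = 1/((1/2)*27/1072 + 734425) = 1/((1/2)*(1/1072)*27 + 734425) = 1/(27/2144 + 734425) = 1/(1574607227/2144) = 2144/1574607227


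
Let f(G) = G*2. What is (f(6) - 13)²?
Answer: 1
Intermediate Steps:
f(G) = 2*G
(f(6) - 13)² = (2*6 - 13)² = (12 - 13)² = (-1)² = 1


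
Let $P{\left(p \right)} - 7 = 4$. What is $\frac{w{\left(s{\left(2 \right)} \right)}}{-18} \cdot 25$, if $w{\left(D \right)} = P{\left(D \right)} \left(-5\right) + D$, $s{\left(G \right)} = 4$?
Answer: $\frac{425}{6} \approx 70.833$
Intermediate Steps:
$P{\left(p \right)} = 11$ ($P{\left(p \right)} = 7 + 4 = 11$)
$w{\left(D \right)} = -55 + D$ ($w{\left(D \right)} = 11 \left(-5\right) + D = -55 + D$)
$\frac{w{\left(s{\left(2 \right)} \right)}}{-18} \cdot 25 = \frac{-55 + 4}{-18} \cdot 25 = \left(-51\right) \left(- \frac{1}{18}\right) 25 = \frac{17}{6} \cdot 25 = \frac{425}{6}$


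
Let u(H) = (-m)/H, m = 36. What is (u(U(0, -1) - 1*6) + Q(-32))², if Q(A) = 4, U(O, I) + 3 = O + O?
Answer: 64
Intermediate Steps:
U(O, I) = -3 + 2*O (U(O, I) = -3 + (O + O) = -3 + 2*O)
u(H) = -36/H (u(H) = (-1*36)/H = -36/H)
(u(U(0, -1) - 1*6) + Q(-32))² = (-36/((-3 + 2*0) - 1*6) + 4)² = (-36/((-3 + 0) - 6) + 4)² = (-36/(-3 - 6) + 4)² = (-36/(-9) + 4)² = (-36*(-⅑) + 4)² = (4 + 4)² = 8² = 64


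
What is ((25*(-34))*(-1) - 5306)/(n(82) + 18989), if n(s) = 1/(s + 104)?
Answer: -828816/3531955 ≈ -0.23466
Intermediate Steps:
n(s) = 1/(104 + s)
((25*(-34))*(-1) - 5306)/(n(82) + 18989) = ((25*(-34))*(-1) - 5306)/(1/(104 + 82) + 18989) = (-850*(-1) - 5306)/(1/186 + 18989) = (850 - 5306)/(1/186 + 18989) = -4456/3531955/186 = -4456*186/3531955 = -828816/3531955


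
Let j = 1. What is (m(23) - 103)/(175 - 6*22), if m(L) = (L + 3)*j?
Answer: -77/43 ≈ -1.7907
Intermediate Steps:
m(L) = 3 + L (m(L) = (L + 3)*1 = (3 + L)*1 = 3 + L)
(m(23) - 103)/(175 - 6*22) = ((3 + 23) - 103)/(175 - 6*22) = (26 - 103)/(175 - 132) = -77/43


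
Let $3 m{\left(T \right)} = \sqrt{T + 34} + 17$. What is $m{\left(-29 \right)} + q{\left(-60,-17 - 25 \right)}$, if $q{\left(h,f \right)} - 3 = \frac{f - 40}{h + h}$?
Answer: $\frac{187}{20} + \frac{\sqrt{5}}{3} \approx 10.095$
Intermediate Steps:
$m{\left(T \right)} = \frac{17}{3} + \frac{\sqrt{34 + T}}{3}$ ($m{\left(T \right)} = \frac{\sqrt{T + 34} + 17}{3} = \frac{\sqrt{34 + T} + 17}{3} = \frac{17 + \sqrt{34 + T}}{3} = \frac{17}{3} + \frac{\sqrt{34 + T}}{3}$)
$q{\left(h,f \right)} = 3 + \frac{-40 + f}{2 h}$ ($q{\left(h,f \right)} = 3 + \frac{f - 40}{h + h} = 3 + \frac{-40 + f}{2 h}$)
$m{\left(-29 \right)} + q{\left(-60,-17 - 25 \right)} = \left(\frac{17}{3} + \frac{\sqrt{34 - 29}}{3}\right) + \frac{-40 - 42 + 6 \left(-60\right)}{2 \left(-60\right)} = \left(\frac{17}{3} + \frac{\sqrt{5}}{3}\right) + \frac{1}{2} \left(- \frac{1}{60}\right) \left(-40 - 42 - 360\right) = \left(\frac{17}{3} + \frac{\sqrt{5}}{3}\right) + \frac{1}{2} \left(- \frac{1}{60}\right) \left(-442\right) = \left(\frac{17}{3} + \frac{\sqrt{5}}{3}\right) + \frac{221}{60} = \frac{187}{20} + \frac{\sqrt{5}}{3}$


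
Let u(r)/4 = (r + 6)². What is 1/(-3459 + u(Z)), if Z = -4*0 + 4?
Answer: -1/3059 ≈ -0.00032690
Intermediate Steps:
Z = 4 (Z = 0 + 4 = 4)
u(r) = 4*(6 + r)² (u(r) = 4*(r + 6)² = 4*(6 + r)²)
1/(-3459 + u(Z)) = 1/(-3459 + 4*(6 + 4)²) = 1/(-3459 + 4*10²) = 1/(-3459 + 4*100) = 1/(-3459 + 400) = 1/(-3059) = -1/3059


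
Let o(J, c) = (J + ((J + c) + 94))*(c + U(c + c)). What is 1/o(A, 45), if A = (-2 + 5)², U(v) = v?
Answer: 1/21195 ≈ 4.7181e-5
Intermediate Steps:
A = 9 (A = 3² = 9)
o(J, c) = 3*c*(94 + c + 2*J) (o(J, c) = (J + ((J + c) + 94))*(c + (c + c)) = (J + (94 + J + c))*(c + 2*c) = (94 + c + 2*J)*(3*c) = 3*c*(94 + c + 2*J))
1/o(A, 45) = 1/(3*45*(94 + 45 + 2*9)) = 1/(3*45*(94 + 45 + 18)) = 1/(3*45*157) = 1/21195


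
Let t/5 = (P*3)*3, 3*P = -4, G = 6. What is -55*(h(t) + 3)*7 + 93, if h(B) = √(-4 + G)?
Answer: -1062 - 385*√2 ≈ -1606.5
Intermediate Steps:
P = -4/3 (P = (⅓)*(-4) = -4/3 ≈ -1.3333)
t = -60 (t = 5*(-4/3*3*3) = 5*(-4*3) = 5*(-12) = -60)
h(B) = √2 (h(B) = √(-4 + 6) = √2)
-55*(h(t) + 3)*7 + 93 = -55*(√2 + 3)*7 + 93 = -55*(3 + √2)*7 + 93 = -55*(21 + 7*√2) + 93 = (-1155 - 385*√2) + 93 = -1062 - 385*√2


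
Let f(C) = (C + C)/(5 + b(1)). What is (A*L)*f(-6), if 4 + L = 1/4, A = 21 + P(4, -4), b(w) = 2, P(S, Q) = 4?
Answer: 1125/7 ≈ 160.71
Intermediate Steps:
f(C) = 2*C/7 (f(C) = (C + C)/(5 + 2) = (2*C)/7 = (2*C)*(1/7) = 2*C/7)
A = 25 (A = 21 + 4 = 25)
L = -15/4 (L = -4 + 1/4 = -15/4 ≈ -3.7500)
(A*L)*f(-6) = (25*(-15/4))*((2/7)*(-6)) = -375/4*(-12/7) = 1125/7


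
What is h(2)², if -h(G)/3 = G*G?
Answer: 144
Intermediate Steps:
h(G) = -3*G² (h(G) = -3*G*G = -3*G²)
h(2)² = (-3*2²)² = (-3*4)² = (-12)² = 144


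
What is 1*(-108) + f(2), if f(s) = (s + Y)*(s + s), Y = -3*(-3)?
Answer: -64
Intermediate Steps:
Y = 9
f(s) = 2*s*(9 + s) (f(s) = (s + 9)*(s + s) = (9 + s)*(2*s) = 2*s*(9 + s))
1*(-108) + f(2) = 1*(-108) + 2*2*(9 + 2) = -108 + 2*2*11 = -108 + 44 = -64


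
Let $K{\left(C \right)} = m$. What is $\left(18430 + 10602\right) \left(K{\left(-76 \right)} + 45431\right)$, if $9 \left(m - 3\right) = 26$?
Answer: $\frac{11872113824}{9} \approx 1.3191 \cdot 10^{9}$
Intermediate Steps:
$m = \frac{53}{9}$ ($m = 3 + \frac{1}{9} \cdot 26 = 3 + \frac{26}{9} = \frac{53}{9} \approx 5.8889$)
$K{\left(C \right)} = \frac{53}{9}$
$\left(18430 + 10602\right) \left(K{\left(-76 \right)} + 45431\right) = \left(18430 + 10602\right) \left(\frac{53}{9} + 45431\right) = 29032 \cdot \frac{408932}{9} = \frac{11872113824}{9}$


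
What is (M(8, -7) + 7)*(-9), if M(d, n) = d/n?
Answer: -369/7 ≈ -52.714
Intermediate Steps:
(M(8, -7) + 7)*(-9) = (8/(-7) + 7)*(-9) = (8*(-1/7) + 7)*(-9) = (-8/7 + 7)*(-9) = (41/7)*(-9) = -369/7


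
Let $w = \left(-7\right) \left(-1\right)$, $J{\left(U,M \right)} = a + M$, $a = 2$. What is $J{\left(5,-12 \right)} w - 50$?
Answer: $-120$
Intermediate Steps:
$J{\left(U,M \right)} = 2 + M$
$w = 7$
$J{\left(5,-12 \right)} w - 50 = \left(2 - 12\right) 7 - 50 = \left(-10\right) 7 - 50 = -70 - 50 = -120$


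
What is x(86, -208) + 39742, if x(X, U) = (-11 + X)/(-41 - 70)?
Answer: 1470429/37 ≈ 39741.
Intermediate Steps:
x(X, U) = 11/111 - X/111 (x(X, U) = (-11 + X)/(-111) = (-11 + X)*(-1/111) = 11/111 - X/111)
x(86, -208) + 39742 = (11/111 - 1/111*86) + 39742 = (11/111 - 86/111) + 39742 = -25/37 + 39742 = 1470429/37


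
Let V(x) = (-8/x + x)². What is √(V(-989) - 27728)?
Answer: √929583701681/989 ≈ 974.87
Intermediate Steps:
V(x) = (x - 8/x)²
√(V(-989) - 27728) = √((-8 + (-989)²)²/(-989)² - 27728) = √((-8 + 978121)²/978121 - 27728) = √((1/978121)*978113² - 27728) = √((1/978121)*956705040769 - 27728) = √(956705040769/978121 - 27728) = √(929583701681/978121) = √929583701681/989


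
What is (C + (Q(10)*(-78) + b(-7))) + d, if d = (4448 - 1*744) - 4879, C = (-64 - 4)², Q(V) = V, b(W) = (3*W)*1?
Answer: 2648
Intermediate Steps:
b(W) = 3*W
C = 4624 (C = (-68)² = 4624)
d = -1175 (d = (4448 - 744) - 4879 = 3704 - 4879 = -1175)
(C + (Q(10)*(-78) + b(-7))) + d = (4624 + (10*(-78) + 3*(-7))) - 1175 = (4624 + (-780 - 21)) - 1175 = (4624 - 801) - 1175 = 3823 - 1175 = 2648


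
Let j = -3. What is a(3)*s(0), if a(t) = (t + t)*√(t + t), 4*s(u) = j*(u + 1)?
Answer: -9*√6/2 ≈ -11.023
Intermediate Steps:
s(u) = -¾ - 3*u/4 (s(u) = (-3*(u + 1))/4 = (-3*(1 + u))/4 = (-3 - 3*u)/4 = -¾ - 3*u/4)
a(t) = 2*√2*t^(3/2) (a(t) = (2*t)*√(2*t) = (2*t)*(√2*√t) = 2*√2*t^(3/2))
a(3)*s(0) = (2*√2*3^(3/2))*(-¾ - ¾*0) = (2*√2*(3*√3))*(-¾ + 0) = (6*√6)*(-¾) = -9*√6/2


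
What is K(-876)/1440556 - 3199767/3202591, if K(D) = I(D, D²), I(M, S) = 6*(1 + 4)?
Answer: -2304673736361/2306755840298 ≈ -0.99910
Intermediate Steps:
I(M, S) = 30 (I(M, S) = 6*5 = 30)
K(D) = 30
K(-876)/1440556 - 3199767/3202591 = 30/1440556 - 3199767/3202591 = 30*(1/1440556) - 3199767*1/3202591 = 15/720278 - 3199767/3202591 = -2304673736361/2306755840298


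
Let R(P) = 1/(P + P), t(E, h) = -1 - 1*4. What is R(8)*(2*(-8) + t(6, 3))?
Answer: -21/16 ≈ -1.3125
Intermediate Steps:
t(E, h) = -5 (t(E, h) = -1 - 4 = -5)
R(P) = 1/(2*P)
R(8)*(2*(-8) + t(6, 3)) = ((½)/8)*(2*(-8) - 5) = ((½)*(⅛))*(-16 - 5) = (1/16)*(-21) = -21/16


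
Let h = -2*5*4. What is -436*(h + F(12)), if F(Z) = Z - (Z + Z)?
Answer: 22672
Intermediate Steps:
h = -40 (h = -10*4 = -40)
F(Z) = -Z (F(Z) = Z - 2*Z = -Z)
-436*(h + F(12)) = -436*(-40 - 1*12) = -436*(-40 - 12) = -436*(-52) = 22672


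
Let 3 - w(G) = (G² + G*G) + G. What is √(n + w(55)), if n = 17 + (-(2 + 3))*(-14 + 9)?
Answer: 2*I*√1515 ≈ 77.846*I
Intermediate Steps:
w(G) = 3 - G - 2*G² (w(G) = 3 - ((G² + G*G) + G) = 3 - ((G² + G²) + G) = 3 - (2*G² + G) = 3 - (G + 2*G²) = 3 + (-G - 2*G²) = 3 - G - 2*G²)
n = 42 (n = 17 - 1*5*(-5) = 17 - 5*(-5) = 17 + 25 = 42)
√(n + w(55)) = √(42 + (3 - 1*55 - 2*55²)) = √(42 + (3 - 55 - 2*3025)) = √(42 + (3 - 55 - 6050)) = √(42 - 6102) = √(-6060) = 2*I*√1515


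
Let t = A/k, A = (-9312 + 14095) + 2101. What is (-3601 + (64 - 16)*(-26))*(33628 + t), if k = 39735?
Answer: -6479308784936/39735 ≈ -1.6306e+8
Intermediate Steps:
A = 6884 (A = 4783 + 2101 = 6884)
t = 6884/39735 ≈ 0.17325
(-3601 + (64 - 16)*(-26))*(33628 + t) = (-3601 + (64 - 16)*(-26))*(33628 + 6884/39735) = (-3601 + 48*(-26))*(1336215464/39735) = (-3601 - 1248)*(1336215464/39735) = -4849*1336215464/39735 = -6479308784936/39735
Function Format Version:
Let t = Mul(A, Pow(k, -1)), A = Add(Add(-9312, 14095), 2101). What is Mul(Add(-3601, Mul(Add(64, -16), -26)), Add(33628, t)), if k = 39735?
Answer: Rational(-6479308784936, 39735) ≈ -1.6306e+8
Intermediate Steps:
A = 6884 (A = Add(4783, 2101) = 6884)
t = Rational(6884, 39735) (t = Mul(6884, Pow(39735, -1)) = Mul(6884, Rational(1, 39735)) = Rational(6884, 39735) ≈ 0.17325)
Mul(Add(-3601, Mul(Add(64, -16), -26)), Add(33628, t)) = Mul(Add(-3601, Mul(Add(64, -16), -26)), Add(33628, Rational(6884, 39735))) = Mul(Add(-3601, Mul(48, -26)), Rational(1336215464, 39735)) = Mul(Add(-3601, -1248), Rational(1336215464, 39735)) = Mul(-4849, Rational(1336215464, 39735)) = Rational(-6479308784936, 39735)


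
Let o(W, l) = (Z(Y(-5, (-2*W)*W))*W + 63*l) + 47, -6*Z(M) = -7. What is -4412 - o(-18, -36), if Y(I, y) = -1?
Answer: -2170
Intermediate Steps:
Z(M) = 7/6 (Z(M) = -1/6*(-7) = 7/6)
o(W, l) = 47 + 63*l + 7*W/6 (o(W, l) = (7*W/6 + 63*l) + 47 = (63*l + 7*W/6) + 47 = 47 + 63*l + 7*W/6)
-4412 - o(-18, -36) = -4412 - (47 + 63*(-36) + (7/6)*(-18)) = -4412 - (47 - 2268 - 21) = -4412 - 1*(-2242) = -4412 + 2242 = -2170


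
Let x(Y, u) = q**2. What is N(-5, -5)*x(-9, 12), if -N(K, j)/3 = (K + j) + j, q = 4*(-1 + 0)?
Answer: 720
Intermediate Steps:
q = -4 (q = 4*(-1) = -4)
N(K, j) = -6*j - 3*K (N(K, j) = -3*((K + j) + j) = -3*(K + 2*j) = -6*j - 3*K)
x(Y, u) = 16 (x(Y, u) = (-4)**2 = 16)
N(-5, -5)*x(-9, 12) = (-6*(-5) - 3*(-5))*16 = (30 + 15)*16 = 45*16 = 720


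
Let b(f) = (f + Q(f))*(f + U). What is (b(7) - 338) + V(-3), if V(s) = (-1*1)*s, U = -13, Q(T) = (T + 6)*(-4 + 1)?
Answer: -143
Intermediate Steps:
Q(T) = -18 - 3*T (Q(T) = (6 + T)*(-3) = -18 - 3*T)
V(s) = -s
b(f) = (-18 - 2*f)*(-13 + f) (b(f) = (f + (-18 - 3*f))*(f - 13) = (-18 - 2*f)*(-13 + f))
(b(7) - 338) + V(-3) = ((234 - 2*7² + 8*7) - 338) - 1*(-3) = ((234 - 2*49 + 56) - 338) + 3 = ((234 - 98 + 56) - 338) + 3 = (192 - 338) + 3 = -146 + 3 = -143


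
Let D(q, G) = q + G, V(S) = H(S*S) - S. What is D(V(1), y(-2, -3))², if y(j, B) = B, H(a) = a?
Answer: 9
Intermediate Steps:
V(S) = S² - S (V(S) = S*S - S = S² - S)
D(q, G) = G + q
D(V(1), y(-2, -3))² = (-3 + 1*(-1 + 1))² = (-3 + 1*0)² = (-3 + 0)² = (-3)² = 9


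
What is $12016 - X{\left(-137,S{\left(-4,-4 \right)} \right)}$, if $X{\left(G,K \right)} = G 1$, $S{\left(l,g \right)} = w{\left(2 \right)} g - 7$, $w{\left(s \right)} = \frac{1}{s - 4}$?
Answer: $12153$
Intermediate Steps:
$w{\left(s \right)} = \frac{1}{-4 + s}$
$S{\left(l,g \right)} = -7 - \frac{g}{2}$ ($S{\left(l,g \right)} = \frac{g}{-4 + 2} - 7 = \frac{g}{-2} - 7 = - \frac{g}{2} - 7 = -7 - \frac{g}{2}$)
$X{\left(G,K \right)} = G$
$12016 - X{\left(-137,S{\left(-4,-4 \right)} \right)} = 12016 - -137 = 12016 + 137 = 12153$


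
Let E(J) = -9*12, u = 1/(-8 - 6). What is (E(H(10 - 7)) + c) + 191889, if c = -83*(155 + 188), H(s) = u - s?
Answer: 163312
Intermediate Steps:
u = -1/14 (u = 1/(-14) = -1/14 ≈ -0.071429)
H(s) = -1/14 - s
E(J) = -108
c = -28469 (c = -83*343 = -28469)
(E(H(10 - 7)) + c) + 191889 = (-108 - 28469) + 191889 = -28577 + 191889 = 163312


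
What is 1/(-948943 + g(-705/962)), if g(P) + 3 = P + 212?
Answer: -962/912682813 ≈ -1.0540e-6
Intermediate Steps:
g(P) = 209 + P (g(P) = -3 + (P + 212) = -3 + (212 + P) = 209 + P)
1/(-948943 + g(-705/962)) = 1/(-948943 + (209 - 705/962)) = 1/(-948943 + 200353/962) = 1/(-912682813/962) = -962/912682813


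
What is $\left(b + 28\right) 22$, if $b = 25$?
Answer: $1166$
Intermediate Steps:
$\left(b + 28\right) 22 = \left(25 + 28\right) 22 = 53 \cdot 22 = 1166$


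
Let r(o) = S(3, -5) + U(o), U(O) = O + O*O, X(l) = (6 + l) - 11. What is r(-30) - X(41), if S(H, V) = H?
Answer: 837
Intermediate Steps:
X(l) = -5 + l
U(O) = O + O²
r(o) = 3 + o*(1 + o)
r(-30) - X(41) = (3 - 30*(1 - 30)) - (-5 + 41) = (3 - 30*(-29)) - 1*36 = (3 + 870) - 36 = 873 - 36 = 837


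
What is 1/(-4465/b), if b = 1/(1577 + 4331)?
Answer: -1/26379220 ≈ -3.7909e-8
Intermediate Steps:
b = 1/5908 ≈ 0.00016926
1/(-4465/b) = 1/(-4465/1/5908) = 1/(-4465*5908) = 1/(-26379220) = -1/26379220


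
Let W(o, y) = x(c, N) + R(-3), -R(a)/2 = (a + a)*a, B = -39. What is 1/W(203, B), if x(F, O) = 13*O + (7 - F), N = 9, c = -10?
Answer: 1/98 ≈ 0.010204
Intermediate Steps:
R(a) = -4*a**2 (R(a) = -2*(a + a)*a = -2*2*a*a = -4*a**2)
x(F, O) = 7 - F + 13*O
W(o, y) = 98 (W(o, y) = (7 - 1*(-10) + 13*9) - 4*(-3)**2 = (7 + 10 + 117) - 4*9 = 134 - 36 = 98)
1/W(203, B) = 1/98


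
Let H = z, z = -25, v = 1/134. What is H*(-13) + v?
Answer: 43551/134 ≈ 325.01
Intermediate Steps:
v = 1/134 ≈ 0.0074627
H = -25
H*(-13) + v = -25*(-13) + 1/134 = 325 + 1/134 = 43551/134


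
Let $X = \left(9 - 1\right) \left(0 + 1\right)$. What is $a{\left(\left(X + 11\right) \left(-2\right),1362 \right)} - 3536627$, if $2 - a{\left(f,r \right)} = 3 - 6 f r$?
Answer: $-3847164$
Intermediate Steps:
$X = 8$ ($X = 8 \cdot 1 = 8$)
$a{\left(f,r \right)} = -1 + 6 f r$ ($a{\left(f,r \right)} = 2 - \left(3 - 6 f r\right) = 2 + \left(-3 + 6 f r\right) = -1 + 6 f r$)
$a{\left(\left(X + 11\right) \left(-2\right),1362 \right)} - 3536627 = \left(-1 + 6 \left(8 + 11\right) \left(-2\right) 1362\right) - 3536627 = \left(-1 + 6 \cdot 19 \left(-2\right) 1362\right) - 3536627 = \left(-1 + 6 \left(-38\right) 1362\right) - 3536627 = \left(-1 - 310536\right) - 3536627 = -310537 - 3536627 = -3847164$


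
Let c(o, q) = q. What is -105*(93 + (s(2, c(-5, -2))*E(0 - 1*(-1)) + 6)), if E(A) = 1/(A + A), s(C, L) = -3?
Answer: -20475/2 ≈ -10238.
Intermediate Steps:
E(A) = 1/(2*A)
-105*(93 + (s(2, c(-5, -2))*E(0 - 1*(-1)) + 6)) = -105*(93 + (-3/(2*(0 - 1*(-1))) + 6)) = -105*(93 + (-3/(2*(0 + 1)) + 6)) = -105*(93 + (-3/(2*1) + 6)) = -105*(93 + (-3/2 + 6)) = -105*(93 + 9/2) = -105*195/2 = -20475/2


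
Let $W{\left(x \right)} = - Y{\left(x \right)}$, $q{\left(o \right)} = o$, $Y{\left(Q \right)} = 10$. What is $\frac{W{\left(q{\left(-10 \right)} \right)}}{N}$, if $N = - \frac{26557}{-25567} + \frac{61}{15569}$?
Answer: $- \frac{398052623}{41502552} \approx -9.591$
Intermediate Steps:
$W{\left(x \right)} = -10$ ($W{\left(x \right)} = \left(-1\right) 10 = -10$)
$N = \frac{415025520}{398052623}$ ($N = \left(-26557\right) \left(- \frac{1}{25567}\right) + 61 \cdot \frac{1}{15569} = \frac{26557}{25567} + \frac{61}{15569} = \frac{415025520}{398052623} \approx 1.0426$)
$\frac{W{\left(q{\left(-10 \right)} \right)}}{N} = - \frac{10}{\frac{415025520}{398052623}} = \left(-10\right) \frac{398052623}{415025520} = - \frac{398052623}{41502552}$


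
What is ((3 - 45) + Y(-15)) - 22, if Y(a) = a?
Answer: -79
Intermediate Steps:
((3 - 45) + Y(-15)) - 22 = ((3 - 45) - 15) - 22 = (-42 - 15) - 22 = -57 - 22 = -79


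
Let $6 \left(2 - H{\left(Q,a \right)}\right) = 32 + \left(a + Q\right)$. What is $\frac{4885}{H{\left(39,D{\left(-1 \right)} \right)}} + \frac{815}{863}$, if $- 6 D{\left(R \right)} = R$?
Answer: $- \frac{30295571}{61273} \approx -494.44$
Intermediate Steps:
$D{\left(R \right)} = - \frac{R}{6}$
$H{\left(Q,a \right)} = - \frac{10}{3} - \frac{Q}{6} - \frac{a}{6}$ ($H{\left(Q,a \right)} = 2 - \frac{32 + \left(a + Q\right)}{6} = 2 - \frac{32 + \left(Q + a\right)}{6} = 2 - \frac{32 + Q + a}{6} = 2 - \left(\frac{16}{3} + \frac{Q}{6} + \frac{a}{6}\right) = - \frac{10}{3} - \frac{Q}{6} - \frac{a}{6}$)
$\frac{4885}{H{\left(39,D{\left(-1 \right)} \right)}} + \frac{815}{863} = \frac{4885}{- \frac{10}{3} - \frac{13}{2} - \frac{\left(- \frac{1}{6}\right) \left(-1\right)}{6}} + \frac{815}{863} = \frac{4885}{- \frac{10}{3} - \frac{13}{2} - \frac{1}{36}} + 815 \cdot \frac{1}{863} = \frac{4885}{- \frac{10}{3} - \frac{13}{2} - \frac{1}{36}} + \frac{815}{863} = \frac{4885}{- \frac{355}{36}} + \frac{815}{863} = 4885 \left(- \frac{36}{355}\right) + \frac{815}{863} = - \frac{35172}{71} + \frac{815}{863} = - \frac{30295571}{61273}$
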